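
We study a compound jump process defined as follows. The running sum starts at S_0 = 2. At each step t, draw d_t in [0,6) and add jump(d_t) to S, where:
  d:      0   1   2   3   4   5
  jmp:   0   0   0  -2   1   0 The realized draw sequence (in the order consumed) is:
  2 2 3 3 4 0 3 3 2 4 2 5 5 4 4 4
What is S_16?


-1

t=0: S=2, d=2, jump=0, S_1=2
t=1: S=2, d=2, jump=0, S_2=2
t=2: S=2, d=3, jump=-2, S_3=0
t=3: S=0, d=3, jump=-2, S_4=-2
t=4: S=-2, d=4, jump=1, S_5=-1
t=5: S=-1, d=0, jump=0, S_6=-1
t=6: S=-1, d=3, jump=-2, S_7=-3
t=7: S=-3, d=3, jump=-2, S_8=-5
t=8: S=-5, d=2, jump=0, S_9=-5
t=9: S=-5, d=4, jump=1, S_10=-4
t=10: S=-4, d=2, jump=0, S_11=-4
t=11: S=-4, d=5, jump=0, S_12=-4
t=12: S=-4, d=5, jump=0, S_13=-4
t=13: S=-4, d=4, jump=1, S_14=-3
t=14: S=-3, d=4, jump=1, S_15=-2
t=15: S=-2, d=4, jump=1, S_16=-1


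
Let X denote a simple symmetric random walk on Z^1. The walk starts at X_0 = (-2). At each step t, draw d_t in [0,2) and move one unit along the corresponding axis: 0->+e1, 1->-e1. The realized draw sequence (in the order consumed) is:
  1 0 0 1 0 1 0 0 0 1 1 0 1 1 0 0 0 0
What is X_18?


t=0: X=(-2), d=1 → -e1, X_1=(-3)
t=1: X=(-3), d=0 → +e1, X_2=(-2)
t=2: X=(-2), d=0 → +e1, X_3=(-1)
t=3: X=(-1), d=1 → -e1, X_4=(-2)
t=4: X=(-2), d=0 → +e1, X_5=(-1)
t=5: X=(-1), d=1 → -e1, X_6=(-2)
t=6: X=(-2), d=0 → +e1, X_7=(-1)
t=7: X=(-1), d=0 → +e1, X_8=(0)
t=8: X=(0), d=0 → +e1, X_9=(1)
t=9: X=(1), d=1 → -e1, X_10=(0)
t=10: X=(0), d=1 → -e1, X_11=(-1)
t=11: X=(-1), d=0 → +e1, X_12=(0)
t=12: X=(0), d=1 → -e1, X_13=(-1)
t=13: X=(-1), d=1 → -e1, X_14=(-2)
t=14: X=(-2), d=0 → +e1, X_15=(-1)
t=15: X=(-1), d=0 → +e1, X_16=(0)
t=16: X=(0), d=0 → +e1, X_17=(1)
t=17: X=(1), d=0 → +e1, X_18=(2)

(2)


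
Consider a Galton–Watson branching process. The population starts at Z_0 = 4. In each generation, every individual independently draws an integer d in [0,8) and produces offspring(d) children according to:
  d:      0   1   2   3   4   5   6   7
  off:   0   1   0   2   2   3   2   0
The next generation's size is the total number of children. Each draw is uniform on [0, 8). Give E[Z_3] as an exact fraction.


125/16

Outcome values over d=0..7: [0, 1, 0, 2, 2, 3, 2, 0]
Σy = 10, Σy² = 22, M = 8
μ = 10/8 = 5/4,  σ² = 22/8 − (5/4)² = 19/16
E[Z_0] = 4
E[Z_1] = 5/4·E[Z_0] = 5
E[Z_2] = 5/4·E[Z_1] = 25/4
E[Z_3] = 5/4·E[Z_2] = 125/16


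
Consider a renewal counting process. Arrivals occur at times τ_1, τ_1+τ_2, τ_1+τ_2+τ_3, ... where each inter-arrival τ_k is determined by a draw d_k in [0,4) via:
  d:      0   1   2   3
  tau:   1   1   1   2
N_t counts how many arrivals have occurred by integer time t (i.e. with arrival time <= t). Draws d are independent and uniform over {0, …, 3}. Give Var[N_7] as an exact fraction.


197575023/268435456

Inter-arrival values over d=0..3: [1, 1, 1, 2]
Each d has probability 1/4, so the pmf of τ is: f(1) = 3/4, f(2) = 1/4
Let p_n(j) = P(N_n = j), with p_0 = [1]. Condition on τ_1: p_n(0) = P(τ > n), and for j >= 1, p_n(j) = Σ_{k<=n} f(k)·p_{n−k}(j−1)
p_1 = [1/4, 3/4]  (j = 0..1)
p_2 = [0, 7/16, 9/16]  (j = 0..2)
p_3 = [0, 1/16, 33/64, 27/64]  (j = 0..3)
p_4 = [0, 0, 5/32, 135/256, 81/256]  (j = 0..4)
p_5 = [0, 0, 1/64, 63/256, 513/1024, 243/1024]  (j = 0..5)
p_6 = [0, 0, 0, 13/256, 81/256, 1863/4096, 729/4096]  (j = 0..6)
p_7 = [0, 0, 0, 1/256, 51/512, 1485/4096, 6561/16384, 2187/16384]  (j = 0..7)
E[N_7] = Σ j·p_7(j) = 91095/16384;  E[N_7²] = Σ j²·p_7(j) = 518547/16384
Var[N_7] = 518547/16384 − (91095/16384)² = 197575023/268435456


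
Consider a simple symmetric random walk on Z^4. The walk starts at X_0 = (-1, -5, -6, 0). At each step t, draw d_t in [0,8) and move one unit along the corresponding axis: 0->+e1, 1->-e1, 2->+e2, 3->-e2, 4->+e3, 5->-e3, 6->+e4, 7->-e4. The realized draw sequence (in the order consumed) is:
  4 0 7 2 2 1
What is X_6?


(-1, -3, -5, -1)

t=0: X=(-1, -5, -6, 0), d=4 → +e3, X_1=(-1, -5, -5, 0)
t=1: X=(-1, -5, -5, 0), d=0 → +e1, X_2=(0, -5, -5, 0)
t=2: X=(0, -5, -5, 0), d=7 → -e4, X_3=(0, -5, -5, -1)
t=3: X=(0, -5, -5, -1), d=2 → +e2, X_4=(0, -4, -5, -1)
t=4: X=(0, -4, -5, -1), d=2 → +e2, X_5=(0, -3, -5, -1)
t=5: X=(0, -3, -5, -1), d=1 → -e1, X_6=(-1, -3, -5, -1)


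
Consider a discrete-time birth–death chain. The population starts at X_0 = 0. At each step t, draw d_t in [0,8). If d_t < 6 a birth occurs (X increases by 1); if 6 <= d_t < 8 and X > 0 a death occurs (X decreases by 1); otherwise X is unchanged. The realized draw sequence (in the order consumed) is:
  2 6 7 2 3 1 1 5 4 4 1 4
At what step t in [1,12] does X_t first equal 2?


5

t=0: X=0, d=2 → birth, X_1=1
t=1: X=1, d=6 → death, X_2=0
t=2: X=0, d=7 → hold, X_3=0
t=3: X=0, d=2 → birth, X_4=1
t=4: X=1, d=3 → birth, X_5=2
t=5: X=2, d=1 → birth, X_6=3
t=6: X=3, d=1 → birth, X_7=4
t=7: X=4, d=5 → birth, X_8=5
t=8: X=5, d=4 → birth, X_9=6
t=9: X=6, d=4 → birth, X_10=7
t=10: X=7, d=1 → birth, X_11=8
t=11: X=8, d=4 → birth, X_12=9


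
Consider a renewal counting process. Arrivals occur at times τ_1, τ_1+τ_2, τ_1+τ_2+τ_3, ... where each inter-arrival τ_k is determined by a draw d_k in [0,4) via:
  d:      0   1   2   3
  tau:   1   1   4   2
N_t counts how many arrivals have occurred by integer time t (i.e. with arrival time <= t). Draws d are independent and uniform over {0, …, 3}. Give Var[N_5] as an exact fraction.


Inter-arrival values over d=0..3: [1, 1, 4, 2]
Each d has probability 1/4, so the pmf of τ is: f(1) = 1/2, f(2) = 1/4, f(4) = 1/4
Let p_n(j) = P(N_n = j), with p_0 = [1]. Condition on τ_1: p_n(0) = P(τ > n), and for j >= 1, p_n(j) = Σ_{k<=n} f(k)·p_{n−k}(j−1)
p_1 = [1/2, 1/2]  (j = 0..1)
p_2 = [1/4, 1/2, 1/4]  (j = 0..2)
p_3 = [1/4, 1/4, 3/8, 1/8]  (j = 0..3)
p_4 = [0, 7/16, 1/4, 1/4, 1/16]  (j = 0..4)
p_5 = [0, 3/16, 13/32, 7/32, 5/32, 1/32]  (j = 0..5)
E[N_5] = Σ j·p_5(j) = 39/16;  E[N_5²] = Σ j²·p_5(j) = 113/16
Var[N_5] = 113/16 − (39/16)² = 287/256

287/256


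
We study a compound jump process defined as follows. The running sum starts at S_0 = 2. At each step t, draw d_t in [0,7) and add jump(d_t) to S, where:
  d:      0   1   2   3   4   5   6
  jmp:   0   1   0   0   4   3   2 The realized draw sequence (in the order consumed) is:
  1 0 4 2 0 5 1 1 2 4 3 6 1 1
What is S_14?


t=0: S=2, d=1, jump=1, S_1=3
t=1: S=3, d=0, jump=0, S_2=3
t=2: S=3, d=4, jump=4, S_3=7
t=3: S=7, d=2, jump=0, S_4=7
t=4: S=7, d=0, jump=0, S_5=7
t=5: S=7, d=5, jump=3, S_6=10
t=6: S=10, d=1, jump=1, S_7=11
t=7: S=11, d=1, jump=1, S_8=12
t=8: S=12, d=2, jump=0, S_9=12
t=9: S=12, d=4, jump=4, S_10=16
t=10: S=16, d=3, jump=0, S_11=16
t=11: S=16, d=6, jump=2, S_12=18
t=12: S=18, d=1, jump=1, S_13=19
t=13: S=19, d=1, jump=1, S_14=20

20


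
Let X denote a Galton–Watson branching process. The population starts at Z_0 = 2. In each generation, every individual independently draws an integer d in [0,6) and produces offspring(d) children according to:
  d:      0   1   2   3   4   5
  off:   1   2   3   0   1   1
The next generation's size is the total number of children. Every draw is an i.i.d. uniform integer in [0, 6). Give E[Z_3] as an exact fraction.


Outcome values over d=0..5: [1, 2, 3, 0, 1, 1]
Σy = 8, Σy² = 16, M = 6
μ = 8/6 = 4/3,  σ² = 16/6 − (4/3)² = 8/9
E[Z_0] = 2
E[Z_1] = 4/3·E[Z_0] = 8/3
E[Z_2] = 4/3·E[Z_1] = 32/9
E[Z_3] = 4/3·E[Z_2] = 128/27

128/27


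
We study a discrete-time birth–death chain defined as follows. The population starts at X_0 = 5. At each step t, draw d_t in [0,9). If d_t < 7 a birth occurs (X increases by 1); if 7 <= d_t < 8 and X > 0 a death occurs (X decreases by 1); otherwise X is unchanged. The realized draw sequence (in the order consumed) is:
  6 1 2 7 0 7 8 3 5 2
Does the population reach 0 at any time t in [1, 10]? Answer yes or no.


no

t=0: X=5, d=6 → birth, X_1=6
t=1: X=6, d=1 → birth, X_2=7
t=2: X=7, d=2 → birth, X_3=8
t=3: X=8, d=7 → death, X_4=7
t=4: X=7, d=0 → birth, X_5=8
t=5: X=8, d=7 → death, X_6=7
t=6: X=7, d=8 → hold, X_7=7
t=7: X=7, d=3 → birth, X_8=8
t=8: X=8, d=5 → birth, X_9=9
t=9: X=9, d=2 → birth, X_10=10


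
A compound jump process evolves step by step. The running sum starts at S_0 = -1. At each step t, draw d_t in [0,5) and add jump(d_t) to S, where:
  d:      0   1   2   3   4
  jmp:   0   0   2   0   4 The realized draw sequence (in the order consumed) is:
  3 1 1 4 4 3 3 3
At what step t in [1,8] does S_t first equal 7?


t=0: S=-1, d=3, jump=0, S_1=-1
t=1: S=-1, d=1, jump=0, S_2=-1
t=2: S=-1, d=1, jump=0, S_3=-1
t=3: S=-1, d=4, jump=4, S_4=3
t=4: S=3, d=4, jump=4, S_5=7
t=5: S=7, d=3, jump=0, S_6=7
t=6: S=7, d=3, jump=0, S_7=7
t=7: S=7, d=3, jump=0, S_8=7

5


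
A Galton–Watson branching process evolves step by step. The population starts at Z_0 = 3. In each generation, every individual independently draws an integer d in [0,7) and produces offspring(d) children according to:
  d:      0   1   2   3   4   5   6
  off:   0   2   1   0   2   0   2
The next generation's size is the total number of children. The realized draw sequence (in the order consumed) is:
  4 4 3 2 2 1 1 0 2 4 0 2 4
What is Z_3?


gen 0: Z_0=3, draws=[4, 4, 3], offspring=[2, 2, 0], Z_1=4
gen 1: Z_1=4, draws=[2, 2, 1, 1], offspring=[1, 1, 2, 2], Z_2=6
gen 2: Z_2=6, draws=[0, 2, 4, 0, 2, 4], offspring=[0, 1, 2, 0, 1, 2], Z_3=6

6


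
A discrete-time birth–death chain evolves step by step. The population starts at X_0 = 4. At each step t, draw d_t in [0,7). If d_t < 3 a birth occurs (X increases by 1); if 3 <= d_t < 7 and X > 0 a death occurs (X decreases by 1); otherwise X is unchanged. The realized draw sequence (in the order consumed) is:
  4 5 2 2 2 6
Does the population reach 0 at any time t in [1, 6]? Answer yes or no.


t=0: X=4, d=4 → death, X_1=3
t=1: X=3, d=5 → death, X_2=2
t=2: X=2, d=2 → birth, X_3=3
t=3: X=3, d=2 → birth, X_4=4
t=4: X=4, d=2 → birth, X_5=5
t=5: X=5, d=6 → death, X_6=4

no


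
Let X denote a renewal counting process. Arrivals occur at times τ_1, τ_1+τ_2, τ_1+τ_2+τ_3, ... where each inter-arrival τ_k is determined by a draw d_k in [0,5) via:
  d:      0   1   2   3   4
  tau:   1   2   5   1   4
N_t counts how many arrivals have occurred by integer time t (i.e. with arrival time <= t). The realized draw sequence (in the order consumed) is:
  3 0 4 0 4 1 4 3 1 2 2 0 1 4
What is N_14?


6

draw d_1=3: τ_1=1, arrival time A_1=1
draw d_2=0: τ_2=1, arrival time A_2=2
draw d_3=4: τ_3=4, arrival time A_3=6
draw d_4=0: τ_4=1, arrival time A_4=7
draw d_5=4: τ_5=4, arrival time A_5=11
draw d_6=1: τ_6=2, arrival time A_6=13
draw d_7=4: τ_7=4, arrival time A_7=17
draw d_8=3: τ_8=1, arrival time A_8=18
draw d_9=1: τ_9=2, arrival time A_9=20
draw d_10=2: τ_10=5, arrival time A_10=25
draw d_11=2: τ_11=5, arrival time A_11=30
draw d_12=0: τ_12=1, arrival time A_12=31
draw d_13=1: τ_13=2, arrival time A_13=33
draw d_14=4: τ_14=4, arrival time A_14=37
N_t over t=0..14: 0:0 1:1 2:2 3:2 4:2 5:2 6:3 7:4 8:4 9:4 10:4 11:5 12:5 13:6 14:6


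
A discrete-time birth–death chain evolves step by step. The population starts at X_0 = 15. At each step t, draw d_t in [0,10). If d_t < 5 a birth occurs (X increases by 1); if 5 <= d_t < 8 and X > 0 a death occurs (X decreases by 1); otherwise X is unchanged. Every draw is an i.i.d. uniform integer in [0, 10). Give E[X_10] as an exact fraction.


X can drop by at most 1 per step and X_0 = 15 > T = 10, so X_t >= 15 − t >= 5 > 0 for every t <= 10: the floor at 0 (the 'and X > 0' condition) never binds. Hence X_10 = X_0 + Σ_{t<10} Y_t with i.i.d. increments Y_t = y(d_t) ∈ {+1, −1, 0}.
Outcome values over d=0..9: [1, 1, 1, 1, 1, -1, -1, -1, 0, 0]
Σy = 2, Σy² = 8, M = 10
μ = 2/10 = 1/5,  σ² = 8/10 − (1/5)² = 19/25
E[X_10] = 15 + 10·(1/5) = 17

17


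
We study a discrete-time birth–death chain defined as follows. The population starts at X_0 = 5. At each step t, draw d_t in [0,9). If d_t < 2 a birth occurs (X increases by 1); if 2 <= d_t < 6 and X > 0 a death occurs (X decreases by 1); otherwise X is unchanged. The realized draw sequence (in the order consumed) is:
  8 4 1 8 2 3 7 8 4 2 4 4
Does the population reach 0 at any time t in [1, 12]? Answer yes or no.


yes

t=0: X=5, d=8 → hold, X_1=5
t=1: X=5, d=4 → death, X_2=4
t=2: X=4, d=1 → birth, X_3=5
t=3: X=5, d=8 → hold, X_4=5
t=4: X=5, d=2 → death, X_5=4
t=5: X=4, d=3 → death, X_6=3
t=6: X=3, d=7 → hold, X_7=3
t=7: X=3, d=8 → hold, X_8=3
t=8: X=3, d=4 → death, X_9=2
t=9: X=2, d=2 → death, X_10=1
t=10: X=1, d=4 → death, X_11=0
t=11: X=0, d=4 → hold, X_12=0


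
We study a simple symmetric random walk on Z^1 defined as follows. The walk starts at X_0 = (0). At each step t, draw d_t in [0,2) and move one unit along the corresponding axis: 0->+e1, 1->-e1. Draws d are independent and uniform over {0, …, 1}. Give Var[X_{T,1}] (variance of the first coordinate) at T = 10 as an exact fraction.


Outcome values over d=0..1: [1, -1]
Σy = 0, Σy² = 2, M = 2
μ = 0/2 = 0,  σ² = 2/2 − (0)² = 1
Independent increments: Var[X_10] = 10·σ² = 10·(1) = 10

10


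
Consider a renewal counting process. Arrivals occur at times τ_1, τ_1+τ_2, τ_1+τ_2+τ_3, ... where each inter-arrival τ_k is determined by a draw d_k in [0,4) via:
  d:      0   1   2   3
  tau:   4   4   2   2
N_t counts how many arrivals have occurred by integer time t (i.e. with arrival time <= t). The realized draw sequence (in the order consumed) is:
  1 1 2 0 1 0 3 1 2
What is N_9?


2

draw d_1=1: τ_1=4, arrival time A_1=4
draw d_2=1: τ_2=4, arrival time A_2=8
draw d_3=2: τ_3=2, arrival time A_3=10
draw d_4=0: τ_4=4, arrival time A_4=14
draw d_5=1: τ_5=4, arrival time A_5=18
draw d_6=0: τ_6=4, arrival time A_6=22
draw d_7=3: τ_7=2, arrival time A_7=24
draw d_8=1: τ_8=4, arrival time A_8=28
draw d_9=2: τ_9=2, arrival time A_9=30
N_t over t=0..9: 0:0 1:0 2:0 3:0 4:1 5:1 6:1 7:1 8:2 9:2


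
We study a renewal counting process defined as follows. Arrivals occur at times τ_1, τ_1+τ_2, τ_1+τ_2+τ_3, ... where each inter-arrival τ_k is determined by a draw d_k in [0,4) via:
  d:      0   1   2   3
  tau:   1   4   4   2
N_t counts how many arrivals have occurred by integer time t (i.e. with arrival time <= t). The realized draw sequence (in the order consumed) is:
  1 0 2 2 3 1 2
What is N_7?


2

draw d_1=1: τ_1=4, arrival time A_1=4
draw d_2=0: τ_2=1, arrival time A_2=5
draw d_3=2: τ_3=4, arrival time A_3=9
draw d_4=2: τ_4=4, arrival time A_4=13
draw d_5=3: τ_5=2, arrival time A_5=15
draw d_6=1: τ_6=4, arrival time A_6=19
draw d_7=2: τ_7=4, arrival time A_7=23
N_t over t=0..7: 0:0 1:0 2:0 3:0 4:1 5:2 6:2 7:2


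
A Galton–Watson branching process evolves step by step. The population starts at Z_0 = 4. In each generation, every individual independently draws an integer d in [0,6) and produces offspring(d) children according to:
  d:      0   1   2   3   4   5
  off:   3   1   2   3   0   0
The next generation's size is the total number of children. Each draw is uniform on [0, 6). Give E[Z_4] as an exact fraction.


81/4

Outcome values over d=0..5: [3, 1, 2, 3, 0, 0]
Σy = 9, Σy² = 23, M = 6
μ = 9/6 = 3/2,  σ² = 23/6 − (3/2)² = 19/12
E[Z_0] = 4
E[Z_1] = 3/2·E[Z_0] = 6
E[Z_2] = 3/2·E[Z_1] = 9
E[Z_3] = 3/2·E[Z_2] = 27/2
E[Z_4] = 3/2·E[Z_3] = 81/4


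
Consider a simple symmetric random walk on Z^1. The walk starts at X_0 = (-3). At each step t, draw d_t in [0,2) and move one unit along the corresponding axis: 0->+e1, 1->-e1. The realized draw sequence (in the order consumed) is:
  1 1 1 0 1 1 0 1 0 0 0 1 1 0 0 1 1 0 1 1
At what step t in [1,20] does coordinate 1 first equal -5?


2

t=0: X=(-3), d=1 → -e1, X_1=(-4)
t=1: X=(-4), d=1 → -e1, X_2=(-5)
t=2: X=(-5), d=1 → -e1, X_3=(-6)
t=3: X=(-6), d=0 → +e1, X_4=(-5)
t=4: X=(-5), d=1 → -e1, X_5=(-6)
t=5: X=(-6), d=1 → -e1, X_6=(-7)
t=6: X=(-7), d=0 → +e1, X_7=(-6)
t=7: X=(-6), d=1 → -e1, X_8=(-7)
t=8: X=(-7), d=0 → +e1, X_9=(-6)
t=9: X=(-6), d=0 → +e1, X_10=(-5)
t=10: X=(-5), d=0 → +e1, X_11=(-4)
t=11: X=(-4), d=1 → -e1, X_12=(-5)
t=12: X=(-5), d=1 → -e1, X_13=(-6)
t=13: X=(-6), d=0 → +e1, X_14=(-5)
t=14: X=(-5), d=0 → +e1, X_15=(-4)
t=15: X=(-4), d=1 → -e1, X_16=(-5)
t=16: X=(-5), d=1 → -e1, X_17=(-6)
t=17: X=(-6), d=0 → +e1, X_18=(-5)
t=18: X=(-5), d=1 → -e1, X_19=(-6)
t=19: X=(-6), d=1 → -e1, X_20=(-7)


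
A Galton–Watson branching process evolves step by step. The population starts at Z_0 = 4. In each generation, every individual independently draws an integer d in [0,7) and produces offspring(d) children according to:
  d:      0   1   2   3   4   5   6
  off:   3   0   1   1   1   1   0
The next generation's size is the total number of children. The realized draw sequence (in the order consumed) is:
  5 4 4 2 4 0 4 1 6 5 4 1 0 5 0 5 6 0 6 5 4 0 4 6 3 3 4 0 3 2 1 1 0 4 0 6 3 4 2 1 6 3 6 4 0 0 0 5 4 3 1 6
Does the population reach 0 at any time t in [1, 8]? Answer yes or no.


gen 0: Z_0=4, draws=[5, 4, 4, 2], offspring=[1, 1, 1, 1], Z_1=4
gen 1: Z_1=4, draws=[4, 0, 4, 1], offspring=[1, 3, 1, 0], Z_2=5
gen 2: Z_2=5, draws=[6, 5, 4, 1, 0], offspring=[0, 1, 1, 0, 3], Z_3=5
gen 3: Z_3=5, draws=[5, 0, 5, 6, 0], offspring=[1, 3, 1, 0, 3], Z_4=8
gen 4: Z_4=8, draws=[6, 5, 4, 0, 4, 6, 3, 3], offspring=[0, 1, 1, 3, 1, 0, 1, 1], Z_5=8
gen 5: Z_5=8, draws=[4, 0, 3, 2, 1, 1, 0, 4], offspring=[1, 3, 1, 1, 0, 0, 3, 1], Z_6=10
gen 6: Z_6=10, draws=[0, 6, 3, 4, 2, 1, 6, 3, 6, 4], offspring=[3, 0, 1, 1, 1, 0, 0, 1, 0, 1], Z_7=8
gen 7: Z_7=8, draws=[0, 0, 0, 5, 4, 3, 1, 6], offspring=[3, 3, 3, 1, 1, 1, 0, 0], Z_8=12

no


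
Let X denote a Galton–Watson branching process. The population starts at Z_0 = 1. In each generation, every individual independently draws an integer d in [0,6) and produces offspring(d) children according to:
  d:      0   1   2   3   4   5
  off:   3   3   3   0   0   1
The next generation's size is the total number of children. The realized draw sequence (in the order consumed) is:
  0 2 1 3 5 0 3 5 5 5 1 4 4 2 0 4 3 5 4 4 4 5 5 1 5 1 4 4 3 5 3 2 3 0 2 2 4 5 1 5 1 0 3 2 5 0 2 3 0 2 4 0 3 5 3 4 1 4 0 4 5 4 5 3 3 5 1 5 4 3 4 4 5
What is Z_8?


gen 0: Z_0=1, draws=[0], offspring=[3], Z_1=3
gen 1: Z_1=3, draws=[2, 1, 3], offspring=[3, 3, 0], Z_2=6
gen 2: Z_2=6, draws=[5, 0, 3, 5, 5, 5], offspring=[1, 3, 0, 1, 1, 1], Z_3=7
gen 3: Z_3=7, draws=[1, 4, 4, 2, 0, 4, 3], offspring=[3, 0, 0, 3, 3, 0, 0], Z_4=9
gen 4: Z_4=9, draws=[5, 4, 4, 4, 5, 5, 1, 5, 1], offspring=[1, 0, 0, 0, 1, 1, 3, 1, 3], Z_5=10
gen 5: Z_5=10, draws=[4, 4, 3, 5, 3, 2, 3, 0, 2, 2], offspring=[0, 0, 0, 1, 0, 3, 0, 3, 3, 3], Z_6=13
gen 6: Z_6=13, draws=[4, 5, 1, 5, 1, 0, 3, 2, 5, 0, 2, 3, 0], offspring=[0, 1, 3, 1, 3, 3, 0, 3, 1, 3, 3, 0, 3], Z_7=24
gen 7: Z_7=24, draws=[2, 4, 0, 3, 5, 3, 4, 1, 4, 0, 4, 5, 4, 5, 3, 3, 5, 1, 5, 4, 3, 4, 4, 5], offspring=[3, 0, 3, 0, 1, 0, 0, 3, 0, 3, 0, 1, 0, 1, 0, 0, 1, 3, 1, 0, 0, 0, 0, 1], Z_8=21

21


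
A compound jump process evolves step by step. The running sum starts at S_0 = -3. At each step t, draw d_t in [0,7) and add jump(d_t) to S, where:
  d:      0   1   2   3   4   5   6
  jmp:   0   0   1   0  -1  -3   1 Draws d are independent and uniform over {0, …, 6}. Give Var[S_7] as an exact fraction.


Outcome values over d=0..6: [0, 0, 1, 0, -1, -3, 1]
Σy = -2, Σy² = 12, M = 7
μ = -2/7 = -2/7,  σ² = 12/7 − (-2/7)² = 80/49
Independent increments: Var[S_7] = 7·σ² = 7·(80/49) = 80/7

80/7


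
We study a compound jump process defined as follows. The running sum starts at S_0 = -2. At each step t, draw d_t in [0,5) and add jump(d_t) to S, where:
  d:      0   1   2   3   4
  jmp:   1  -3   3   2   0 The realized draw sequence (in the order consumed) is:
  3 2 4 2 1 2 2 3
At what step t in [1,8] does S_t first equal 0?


1

t=0: S=-2, d=3, jump=2, S_1=0
t=1: S=0, d=2, jump=3, S_2=3
t=2: S=3, d=4, jump=0, S_3=3
t=3: S=3, d=2, jump=3, S_4=6
t=4: S=6, d=1, jump=-3, S_5=3
t=5: S=3, d=2, jump=3, S_6=6
t=6: S=6, d=2, jump=3, S_7=9
t=7: S=9, d=3, jump=2, S_8=11


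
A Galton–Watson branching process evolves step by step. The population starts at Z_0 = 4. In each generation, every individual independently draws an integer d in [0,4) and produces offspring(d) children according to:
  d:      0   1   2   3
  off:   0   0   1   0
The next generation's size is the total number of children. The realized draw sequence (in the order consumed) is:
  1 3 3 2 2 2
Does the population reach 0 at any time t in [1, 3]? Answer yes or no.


no

gen 0: Z_0=4, draws=[1, 3, 3, 2], offspring=[0, 0, 0, 1], Z_1=1
gen 1: Z_1=1, draws=[2], offspring=[1], Z_2=1
gen 2: Z_2=1, draws=[2], offspring=[1], Z_3=1


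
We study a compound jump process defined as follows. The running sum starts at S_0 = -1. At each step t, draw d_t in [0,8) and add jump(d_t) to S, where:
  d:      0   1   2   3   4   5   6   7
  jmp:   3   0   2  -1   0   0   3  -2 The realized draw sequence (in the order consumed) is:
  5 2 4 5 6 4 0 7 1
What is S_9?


t=0: S=-1, d=5, jump=0, S_1=-1
t=1: S=-1, d=2, jump=2, S_2=1
t=2: S=1, d=4, jump=0, S_3=1
t=3: S=1, d=5, jump=0, S_4=1
t=4: S=1, d=6, jump=3, S_5=4
t=5: S=4, d=4, jump=0, S_6=4
t=6: S=4, d=0, jump=3, S_7=7
t=7: S=7, d=7, jump=-2, S_8=5
t=8: S=5, d=1, jump=0, S_9=5

5


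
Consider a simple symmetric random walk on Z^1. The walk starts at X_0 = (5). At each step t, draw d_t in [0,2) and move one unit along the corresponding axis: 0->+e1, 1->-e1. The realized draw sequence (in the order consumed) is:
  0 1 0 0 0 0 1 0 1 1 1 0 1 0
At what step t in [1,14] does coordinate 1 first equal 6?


t=0: X=(5), d=0 → +e1, X_1=(6)
t=1: X=(6), d=1 → -e1, X_2=(5)
t=2: X=(5), d=0 → +e1, X_3=(6)
t=3: X=(6), d=0 → +e1, X_4=(7)
t=4: X=(7), d=0 → +e1, X_5=(8)
t=5: X=(8), d=0 → +e1, X_6=(9)
t=6: X=(9), d=1 → -e1, X_7=(8)
t=7: X=(8), d=0 → +e1, X_8=(9)
t=8: X=(9), d=1 → -e1, X_9=(8)
t=9: X=(8), d=1 → -e1, X_10=(7)
t=10: X=(7), d=1 → -e1, X_11=(6)
t=11: X=(6), d=0 → +e1, X_12=(7)
t=12: X=(7), d=1 → -e1, X_13=(6)
t=13: X=(6), d=0 → +e1, X_14=(7)

1


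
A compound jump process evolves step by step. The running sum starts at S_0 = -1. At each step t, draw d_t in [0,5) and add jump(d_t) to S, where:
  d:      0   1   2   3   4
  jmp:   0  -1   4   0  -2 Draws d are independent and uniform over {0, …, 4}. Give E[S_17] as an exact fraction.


Outcome values over d=0..4: [0, -1, 4, 0, -2]
Σy = 1, Σy² = 21, M = 5
μ = 1/5 = 1/5,  σ² = 21/5 − (1/5)² = 104/25
E[S_17] = -1 + 17·(1/5) = 12/5

12/5


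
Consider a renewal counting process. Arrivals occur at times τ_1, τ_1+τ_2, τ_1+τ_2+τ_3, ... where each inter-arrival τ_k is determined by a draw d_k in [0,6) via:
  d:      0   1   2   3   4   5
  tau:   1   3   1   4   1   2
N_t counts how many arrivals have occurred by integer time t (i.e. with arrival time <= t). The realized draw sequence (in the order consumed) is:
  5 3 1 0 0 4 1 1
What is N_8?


draw d_1=5: τ_1=2, arrival time A_1=2
draw d_2=3: τ_2=4, arrival time A_2=6
draw d_3=1: τ_3=3, arrival time A_3=9
draw d_4=0: τ_4=1, arrival time A_4=10
draw d_5=0: τ_5=1, arrival time A_5=11
draw d_6=4: τ_6=1, arrival time A_6=12
draw d_7=1: τ_7=3, arrival time A_7=15
draw d_8=1: τ_8=3, arrival time A_8=18
N_t over t=0..8: 0:0 1:0 2:1 3:1 4:1 5:1 6:2 7:2 8:2

2


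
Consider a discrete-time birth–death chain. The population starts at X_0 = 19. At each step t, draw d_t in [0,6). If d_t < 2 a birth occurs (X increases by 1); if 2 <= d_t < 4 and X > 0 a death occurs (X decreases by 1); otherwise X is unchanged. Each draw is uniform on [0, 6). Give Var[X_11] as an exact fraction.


22/3

X can drop by at most 1 per step and X_0 = 19 > T = 11, so X_t >= 19 − t >= 8 > 0 for every t <= 11: the floor at 0 (the 'and X > 0' condition) never binds. Hence X_11 = X_0 + Σ_{t<11} Y_t with i.i.d. increments Y_t = y(d_t) ∈ {+1, −1, 0}.
Outcome values over d=0..5: [1, 1, -1, -1, 0, 0]
Σy = 0, Σy² = 4, M = 6
μ = 0/6 = 0,  σ² = 4/6 − (0)² = 2/3
Independent increments: Var[X_11] = 11·σ² = 11·(2/3) = 22/3


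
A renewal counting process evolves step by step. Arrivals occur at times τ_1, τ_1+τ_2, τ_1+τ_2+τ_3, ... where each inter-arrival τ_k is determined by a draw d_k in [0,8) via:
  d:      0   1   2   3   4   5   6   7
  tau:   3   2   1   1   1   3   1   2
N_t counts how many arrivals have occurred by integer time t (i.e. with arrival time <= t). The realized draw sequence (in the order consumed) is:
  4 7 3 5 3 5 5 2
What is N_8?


draw d_1=4: τ_1=1, arrival time A_1=1
draw d_2=7: τ_2=2, arrival time A_2=3
draw d_3=3: τ_3=1, arrival time A_3=4
draw d_4=5: τ_4=3, arrival time A_4=7
draw d_5=3: τ_5=1, arrival time A_5=8
draw d_6=5: τ_6=3, arrival time A_6=11
draw d_7=5: τ_7=3, arrival time A_7=14
draw d_8=2: τ_8=1, arrival time A_8=15
N_t over t=0..8: 0:0 1:1 2:1 3:2 4:3 5:3 6:3 7:4 8:5

5


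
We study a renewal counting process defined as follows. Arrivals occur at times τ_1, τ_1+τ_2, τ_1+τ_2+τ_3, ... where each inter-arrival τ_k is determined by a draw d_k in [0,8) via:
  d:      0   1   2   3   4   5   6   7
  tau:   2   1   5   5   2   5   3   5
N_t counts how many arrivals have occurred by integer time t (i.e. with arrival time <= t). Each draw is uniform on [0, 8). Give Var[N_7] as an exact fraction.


Inter-arrival values over d=0..7: [2, 1, 5, 5, 2, 5, 3, 5]
Each d has probability 1/8, so the pmf of τ is: f(1) = 1/8, f(2) = 1/4, f(3) = 1/8, f(5) = 1/2
Let p_n(j) = P(N_n = j), with p_0 = [1]. Condition on τ_1: p_n(0) = P(τ > n), and for j >= 1, p_n(j) = Σ_{k<=n} f(k)·p_{n−k}(j−1)
p_1 = [7/8, 1/8]  (j = 0..1)
p_2 = [5/8, 23/64, 1/64]  (j = 0..2)
p_3 = [1/2, 27/64, 39/512, 1/512]  (j = 0..3)
p_4 = [1/2, 21/64, 81/512, 55/4096, 1/4096]  (j = 0..4)
p_5 = [0, 49/64, 49/256, 167/4096, 71/32768, 1/32768]  (j = 0..5)
p_6 = [0, 5/8, 75/256, 299/4096, 285/32768, 87/262144, 1/262144]  (j = 0..6)
p_7 = [0, 3/8, 251/512, 459/4096, 43/2048, 435/262144, 103/2097152, 1/2097152]  (j = 0..7)
E[N_7] = Σ j·p_7(j) = 3741801/2097152;  E[N_7²] = Σ j²·p_7(j) = 7809157/2097152
Var[N_7] = 7809157/2097152 − (3741801/2097152)² = 2375914497263/4398046511104

2375914497263/4398046511104


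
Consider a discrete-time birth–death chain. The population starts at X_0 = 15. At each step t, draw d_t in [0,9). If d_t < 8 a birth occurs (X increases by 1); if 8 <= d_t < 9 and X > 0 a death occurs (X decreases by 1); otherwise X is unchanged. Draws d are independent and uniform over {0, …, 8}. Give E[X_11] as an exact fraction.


X can drop by at most 1 per step and X_0 = 15 > T = 11, so X_t >= 15 − t >= 4 > 0 for every t <= 11: the floor at 0 (the 'and X > 0' condition) never binds. Hence X_11 = X_0 + Σ_{t<11} Y_t with i.i.d. increments Y_t = y(d_t) ∈ {+1, −1, 0}.
Outcome values over d=0..8: [1, 1, 1, 1, 1, 1, 1, 1, -1]
Σy = 7, Σy² = 9, M = 9
μ = 7/9 = 7/9,  σ² = 9/9 − (7/9)² = 32/81
E[X_11] = 15 + 11·(7/9) = 212/9

212/9


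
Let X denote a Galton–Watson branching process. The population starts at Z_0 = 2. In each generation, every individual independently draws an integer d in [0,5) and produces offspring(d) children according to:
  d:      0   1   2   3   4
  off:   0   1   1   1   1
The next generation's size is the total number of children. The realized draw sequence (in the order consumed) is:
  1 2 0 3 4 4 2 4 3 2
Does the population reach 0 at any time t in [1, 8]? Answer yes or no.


no

gen 0: Z_0=2, draws=[1, 2], offspring=[1, 1], Z_1=2
gen 1: Z_1=2, draws=[0, 3], offspring=[0, 1], Z_2=1
gen 2: Z_2=1, draws=[4], offspring=[1], Z_3=1
gen 3: Z_3=1, draws=[4], offspring=[1], Z_4=1
gen 4: Z_4=1, draws=[2], offspring=[1], Z_5=1
gen 5: Z_5=1, draws=[4], offspring=[1], Z_6=1
gen 6: Z_6=1, draws=[3], offspring=[1], Z_7=1
gen 7: Z_7=1, draws=[2], offspring=[1], Z_8=1


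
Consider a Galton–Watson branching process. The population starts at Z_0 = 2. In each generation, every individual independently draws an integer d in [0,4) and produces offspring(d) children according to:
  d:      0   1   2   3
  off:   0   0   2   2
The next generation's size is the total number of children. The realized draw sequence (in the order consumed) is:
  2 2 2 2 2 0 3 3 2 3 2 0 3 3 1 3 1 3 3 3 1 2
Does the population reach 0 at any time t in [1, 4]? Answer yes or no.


no

gen 0: Z_0=2, draws=[2, 2], offspring=[2, 2], Z_1=4
gen 1: Z_1=4, draws=[2, 2, 2, 0], offspring=[2, 2, 2, 0], Z_2=6
gen 2: Z_2=6, draws=[3, 3, 2, 3, 2, 0], offspring=[2, 2, 2, 2, 2, 0], Z_3=10
gen 3: Z_3=10, draws=[3, 3, 1, 3, 1, 3, 3, 3, 1, 2], offspring=[2, 2, 0, 2, 0, 2, 2, 2, 0, 2], Z_4=14


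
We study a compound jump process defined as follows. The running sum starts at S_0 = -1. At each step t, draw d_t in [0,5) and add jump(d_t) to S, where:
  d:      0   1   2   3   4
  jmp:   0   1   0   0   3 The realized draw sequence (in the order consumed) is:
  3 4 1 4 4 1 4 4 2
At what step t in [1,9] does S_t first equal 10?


6

t=0: S=-1, d=3, jump=0, S_1=-1
t=1: S=-1, d=4, jump=3, S_2=2
t=2: S=2, d=1, jump=1, S_3=3
t=3: S=3, d=4, jump=3, S_4=6
t=4: S=6, d=4, jump=3, S_5=9
t=5: S=9, d=1, jump=1, S_6=10
t=6: S=10, d=4, jump=3, S_7=13
t=7: S=13, d=4, jump=3, S_8=16
t=8: S=16, d=2, jump=0, S_9=16


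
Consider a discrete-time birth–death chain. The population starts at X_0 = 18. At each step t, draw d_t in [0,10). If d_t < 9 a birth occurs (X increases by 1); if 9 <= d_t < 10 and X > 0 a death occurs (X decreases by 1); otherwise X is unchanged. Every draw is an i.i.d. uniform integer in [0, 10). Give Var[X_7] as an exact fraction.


63/25

X can drop by at most 1 per step and X_0 = 18 > T = 7, so X_t >= 18 − t >= 11 > 0 for every t <= 7: the floor at 0 (the 'and X > 0' condition) never binds. Hence X_7 = X_0 + Σ_{t<7} Y_t with i.i.d. increments Y_t = y(d_t) ∈ {+1, −1, 0}.
Outcome values over d=0..9: [1, 1, 1, 1, 1, 1, 1, 1, 1, -1]
Σy = 8, Σy² = 10, M = 10
μ = 8/10 = 4/5,  σ² = 10/10 − (4/5)² = 9/25
Independent increments: Var[X_7] = 7·σ² = 7·(9/25) = 63/25


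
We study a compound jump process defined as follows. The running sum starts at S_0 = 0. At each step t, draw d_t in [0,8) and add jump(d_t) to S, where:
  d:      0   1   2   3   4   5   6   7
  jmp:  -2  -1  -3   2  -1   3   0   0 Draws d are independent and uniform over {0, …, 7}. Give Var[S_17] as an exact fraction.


935/16

Outcome values over d=0..7: [-2, -1, -3, 2, -1, 3, 0, 0]
Σy = -2, Σy² = 28, M = 8
μ = -2/8 = -1/4,  σ² = 28/8 − (-1/4)² = 55/16
Independent increments: Var[S_17] = 17·σ² = 17·(55/16) = 935/16


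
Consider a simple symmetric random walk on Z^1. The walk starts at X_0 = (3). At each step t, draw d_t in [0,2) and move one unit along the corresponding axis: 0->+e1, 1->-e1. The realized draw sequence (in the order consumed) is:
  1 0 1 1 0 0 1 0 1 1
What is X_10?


t=0: X=(3), d=1 → -e1, X_1=(2)
t=1: X=(2), d=0 → +e1, X_2=(3)
t=2: X=(3), d=1 → -e1, X_3=(2)
t=3: X=(2), d=1 → -e1, X_4=(1)
t=4: X=(1), d=0 → +e1, X_5=(2)
t=5: X=(2), d=0 → +e1, X_6=(3)
t=6: X=(3), d=1 → -e1, X_7=(2)
t=7: X=(2), d=0 → +e1, X_8=(3)
t=8: X=(3), d=1 → -e1, X_9=(2)
t=9: X=(2), d=1 → -e1, X_10=(1)

(1)


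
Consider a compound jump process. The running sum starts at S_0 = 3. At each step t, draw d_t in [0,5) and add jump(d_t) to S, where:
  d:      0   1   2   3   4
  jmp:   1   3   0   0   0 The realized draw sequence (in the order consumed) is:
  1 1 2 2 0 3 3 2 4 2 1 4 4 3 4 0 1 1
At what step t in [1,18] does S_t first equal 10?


t=0: S=3, d=1, jump=3, S_1=6
t=1: S=6, d=1, jump=3, S_2=9
t=2: S=9, d=2, jump=0, S_3=9
t=3: S=9, d=2, jump=0, S_4=9
t=4: S=9, d=0, jump=1, S_5=10
t=5: S=10, d=3, jump=0, S_6=10
t=6: S=10, d=3, jump=0, S_7=10
t=7: S=10, d=2, jump=0, S_8=10
t=8: S=10, d=4, jump=0, S_9=10
t=9: S=10, d=2, jump=0, S_10=10
t=10: S=10, d=1, jump=3, S_11=13
t=11: S=13, d=4, jump=0, S_12=13
t=12: S=13, d=4, jump=0, S_13=13
t=13: S=13, d=3, jump=0, S_14=13
t=14: S=13, d=4, jump=0, S_15=13
t=15: S=13, d=0, jump=1, S_16=14
t=16: S=14, d=1, jump=3, S_17=17
t=17: S=17, d=1, jump=3, S_18=20

5


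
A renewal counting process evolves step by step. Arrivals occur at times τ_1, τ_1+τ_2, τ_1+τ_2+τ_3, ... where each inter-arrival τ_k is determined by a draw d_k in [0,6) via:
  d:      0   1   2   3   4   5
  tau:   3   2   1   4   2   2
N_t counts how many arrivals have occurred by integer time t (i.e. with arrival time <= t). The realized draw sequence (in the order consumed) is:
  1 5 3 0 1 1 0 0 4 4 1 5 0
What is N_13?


5

draw d_1=1: τ_1=2, arrival time A_1=2
draw d_2=5: τ_2=2, arrival time A_2=4
draw d_3=3: τ_3=4, arrival time A_3=8
draw d_4=0: τ_4=3, arrival time A_4=11
draw d_5=1: τ_5=2, arrival time A_5=13
draw d_6=1: τ_6=2, arrival time A_6=15
draw d_7=0: τ_7=3, arrival time A_7=18
draw d_8=0: τ_8=3, arrival time A_8=21
draw d_9=4: τ_9=2, arrival time A_9=23
draw d_10=4: τ_10=2, arrival time A_10=25
draw d_11=1: τ_11=2, arrival time A_11=27
draw d_12=5: τ_12=2, arrival time A_12=29
draw d_13=0: τ_13=3, arrival time A_13=32
N_t over t=0..13: 0:0 1:0 2:1 3:1 4:2 5:2 6:2 7:2 8:3 9:3 10:3 11:4 12:4 13:5


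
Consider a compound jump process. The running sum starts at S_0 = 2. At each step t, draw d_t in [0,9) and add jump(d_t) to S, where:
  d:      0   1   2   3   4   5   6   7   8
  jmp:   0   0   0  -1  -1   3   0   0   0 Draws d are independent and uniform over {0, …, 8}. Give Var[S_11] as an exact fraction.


1078/81

Outcome values over d=0..8: [0, 0, 0, -1, -1, 3, 0, 0, 0]
Σy = 1, Σy² = 11, M = 9
μ = 1/9 = 1/9,  σ² = 11/9 − (1/9)² = 98/81
Independent increments: Var[S_11] = 11·σ² = 11·(98/81) = 1078/81


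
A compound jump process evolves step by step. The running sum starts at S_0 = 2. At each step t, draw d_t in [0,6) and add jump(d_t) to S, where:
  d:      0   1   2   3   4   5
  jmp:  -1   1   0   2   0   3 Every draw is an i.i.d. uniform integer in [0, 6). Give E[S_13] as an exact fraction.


77/6

Outcome values over d=0..5: [-1, 1, 0, 2, 0, 3]
Σy = 5, Σy² = 15, M = 6
μ = 5/6 = 5/6,  σ² = 15/6 − (5/6)² = 65/36
E[S_13] = 2 + 13·(5/6) = 77/6


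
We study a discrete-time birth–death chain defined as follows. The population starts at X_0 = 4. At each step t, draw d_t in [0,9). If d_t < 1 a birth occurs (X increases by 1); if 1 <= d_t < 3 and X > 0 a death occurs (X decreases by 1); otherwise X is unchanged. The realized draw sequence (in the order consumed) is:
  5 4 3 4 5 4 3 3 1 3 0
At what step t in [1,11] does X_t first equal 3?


9

t=0: X=4, d=5 → hold, X_1=4
t=1: X=4, d=4 → hold, X_2=4
t=2: X=4, d=3 → hold, X_3=4
t=3: X=4, d=4 → hold, X_4=4
t=4: X=4, d=5 → hold, X_5=4
t=5: X=4, d=4 → hold, X_6=4
t=6: X=4, d=3 → hold, X_7=4
t=7: X=4, d=3 → hold, X_8=4
t=8: X=4, d=1 → death, X_9=3
t=9: X=3, d=3 → hold, X_10=3
t=10: X=3, d=0 → birth, X_11=4


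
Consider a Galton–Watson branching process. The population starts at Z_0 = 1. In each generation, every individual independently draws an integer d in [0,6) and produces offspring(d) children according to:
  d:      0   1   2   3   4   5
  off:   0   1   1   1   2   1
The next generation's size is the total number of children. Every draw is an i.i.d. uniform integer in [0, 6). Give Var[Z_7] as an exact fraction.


7/3

Outcome values over d=0..5: [0, 1, 1, 1, 2, 1]
Σy = 6, Σy² = 8, M = 6
μ = 6/6 = 1,  σ² = 8/6 − (1)² = 1/3
V_0 = 0, E_0 = 1
V_1 = 1/3·E_0 + (1)²·V_0 = 1/3;  E_1 = 1
V_2 = 1/3·E_1 + (1)²·V_1 = 2/3;  E_2 = 1
V_3 = 1/3·E_2 + (1)²·V_2 = 1;  E_3 = 1
V_4 = 1/3·E_3 + (1)²·V_3 = 4/3;  E_4 = 1
V_5 = 1/3·E_4 + (1)²·V_4 = 5/3;  E_5 = 1
V_6 = 1/3·E_5 + (1)²·V_5 = 2;  E_6 = 1
V_7 = 1/3·E_6 + (1)²·V_6 = 7/3;  E_7 = 1


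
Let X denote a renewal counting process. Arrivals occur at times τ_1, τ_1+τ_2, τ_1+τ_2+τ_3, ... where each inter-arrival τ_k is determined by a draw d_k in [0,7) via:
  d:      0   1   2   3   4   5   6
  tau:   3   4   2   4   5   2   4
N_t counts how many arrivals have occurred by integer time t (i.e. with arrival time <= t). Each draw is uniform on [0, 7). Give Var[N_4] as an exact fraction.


530/2401

Inter-arrival values over d=0..6: [3, 4, 2, 4, 5, 2, 4]
Each d has probability 1/7, so the pmf of τ is: f(2) = 2/7, f(3) = 1/7, f(4) = 3/7, f(5) = 1/7
Let p_n(j) = P(N_n = j), with p_0 = [1]. Condition on τ_1: p_n(0) = P(τ > n), and for j >= 1, p_n(j) = Σ_{k<=n} f(k)·p_{n−k}(j−1)
p_1 = [1]  (j = 0)
p_2 = [5/7, 2/7]  (j = 0..1)
p_3 = [4/7, 3/7]  (j = 0..1)
p_4 = [1/7, 38/49, 4/49]  (j = 0..2)
E[N_4] = Σ j·p_4(j) = 46/49;  E[N_4²] = Σ j²·p_4(j) = 54/49
Var[N_4] = 54/49 − (46/49)² = 530/2401


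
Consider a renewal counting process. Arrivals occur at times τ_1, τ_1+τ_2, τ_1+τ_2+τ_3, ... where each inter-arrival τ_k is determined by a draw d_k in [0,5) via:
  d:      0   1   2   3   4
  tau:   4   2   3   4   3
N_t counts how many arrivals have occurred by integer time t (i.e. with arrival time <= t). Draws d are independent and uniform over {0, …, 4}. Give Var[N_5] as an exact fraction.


Inter-arrival values over d=0..4: [4, 2, 3, 4, 3]
Each d has probability 1/5, so the pmf of τ is: f(2) = 1/5, f(3) = 2/5, f(4) = 2/5
Let p_n(j) = P(N_n = j), with p_0 = [1]. Condition on τ_1: p_n(0) = P(τ > n), and for j >= 1, p_n(j) = Σ_{k<=n} f(k)·p_{n−k}(j−1)
p_1 = [1]  (j = 0)
p_2 = [4/5, 1/5]  (j = 0..1)
p_3 = [2/5, 3/5]  (j = 0..1)
p_4 = [0, 24/25, 1/25]  (j = 0..2)
p_5 = [0, 4/5, 1/5]  (j = 0..2)
E[N_5] = Σ j·p_5(j) = 6/5;  E[N_5²] = Σ j²·p_5(j) = 8/5
Var[N_5] = 8/5 − (6/5)² = 4/25

4/25


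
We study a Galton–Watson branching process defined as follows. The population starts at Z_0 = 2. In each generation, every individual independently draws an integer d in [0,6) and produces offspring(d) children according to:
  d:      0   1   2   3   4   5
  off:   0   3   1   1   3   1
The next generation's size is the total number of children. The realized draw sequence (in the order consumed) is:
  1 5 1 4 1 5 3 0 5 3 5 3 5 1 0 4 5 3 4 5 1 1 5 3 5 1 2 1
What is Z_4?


gen 0: Z_0=2, draws=[1, 5], offspring=[3, 1], Z_1=4
gen 1: Z_1=4, draws=[1, 4, 1, 5], offspring=[3, 3, 3, 1], Z_2=10
gen 2: Z_2=10, draws=[3, 0, 5, 3, 5, 3, 5, 1, 0, 4], offspring=[1, 0, 1, 1, 1, 1, 1, 3, 0, 3], Z_3=12
gen 3: Z_3=12, draws=[5, 3, 4, 5, 1, 1, 5, 3, 5, 1, 2, 1], offspring=[1, 1, 3, 1, 3, 3, 1, 1, 1, 3, 1, 3], Z_4=22

22


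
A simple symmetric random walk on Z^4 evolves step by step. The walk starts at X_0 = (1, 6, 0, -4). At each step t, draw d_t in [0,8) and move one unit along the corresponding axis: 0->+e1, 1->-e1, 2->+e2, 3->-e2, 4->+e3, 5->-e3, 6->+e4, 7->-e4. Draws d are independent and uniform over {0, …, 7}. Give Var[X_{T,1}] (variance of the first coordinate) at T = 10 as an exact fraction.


5/2

Outcome values over d=0..7: [1, -1, 0, 0, 0, 0, 0, 0]
Σy = 0, Σy² = 2, M = 8
μ = 0/8 = 0,  σ² = 2/8 − (0)² = 1/4
Independent increments: Var[X_10] = 10·σ² = 10·(1/4) = 5/2


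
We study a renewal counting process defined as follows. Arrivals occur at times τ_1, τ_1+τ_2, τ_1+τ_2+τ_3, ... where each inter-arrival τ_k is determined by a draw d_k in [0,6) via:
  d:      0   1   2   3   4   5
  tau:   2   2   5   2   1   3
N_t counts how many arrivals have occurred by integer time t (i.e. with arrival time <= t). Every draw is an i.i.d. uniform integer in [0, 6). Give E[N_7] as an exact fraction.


740023/279936

Inter-arrival values over d=0..5: [2, 2, 5, 2, 1, 3]
Each d has probability 1/6, so the pmf of τ is: f(1) = 1/6, f(2) = 1/2, f(3) = 1/6, f(5) = 1/6
Renewal equation for m(n) = E[N_n]: condition on τ_1 = k (if k <= n, one arrival plus a fresh copy on the remaining n−k steps): m(n) = F(n) + Σ_{k<=n} f(k)·m(n−k), where F(n) = P(τ <= n) and m(0) = 0
m(1) = F(1) = 1/6
m(2) = F(2) + f(1)·m(1) = 2/3 + 1/6·1/6 = 25/36
m(3) = F(3) + f(1)·m(2) + f(2)·m(1) = 5/6 + 1/6·25/36 + 1/2·1/6 = 223/216
m(4) = F(4) + f(1)·m(3) + f(2)·m(2) + f(3)·m(1) = 5/6 + 1/6·223/216 + 1/2·25/36 + 1/6·1/6 = 1789/1296
m(5) = F(5) + f(1)·m(4) + f(2)·m(3) + f(3)·m(2) = 1 + 1/6·1789/1296 + 1/2·223/216 + 1/6·25/36 = 14479/7776
m(6) = F(6) + f(1)·m(5) + f(2)·m(4) + f(3)·m(3) + f(5)·m(1) = 1 + 1/6·14479/7776 + 1/2·1789/1296 + 1/6·223/216 + 1/6·1/6 = 102661/46656
m(7) = F(7) + f(1)·m(6) + f(2)·m(5) + f(3)·m(4) + f(5)·m(2) = 1 + 1/6·102661/46656 + 1/2·14479/7776 + 1/6·1789/1296 + 1/6·25/36 = 740023/279936
E[N_7] = m(7) = 740023/279936
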